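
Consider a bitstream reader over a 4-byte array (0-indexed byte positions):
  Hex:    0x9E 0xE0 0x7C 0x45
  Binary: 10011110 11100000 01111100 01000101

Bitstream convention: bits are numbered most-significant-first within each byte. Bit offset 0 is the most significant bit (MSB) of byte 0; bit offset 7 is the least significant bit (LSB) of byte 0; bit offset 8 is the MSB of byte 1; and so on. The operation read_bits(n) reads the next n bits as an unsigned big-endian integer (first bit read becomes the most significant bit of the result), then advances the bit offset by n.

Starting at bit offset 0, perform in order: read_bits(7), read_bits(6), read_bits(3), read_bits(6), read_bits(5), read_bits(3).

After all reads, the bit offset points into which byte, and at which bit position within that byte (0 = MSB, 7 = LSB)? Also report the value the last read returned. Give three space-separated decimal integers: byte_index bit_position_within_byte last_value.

Answer: 3 6 1

Derivation:
Read 1: bits[0:7] width=7 -> value=79 (bin 1001111); offset now 7 = byte 0 bit 7; 25 bits remain
Read 2: bits[7:13] width=6 -> value=28 (bin 011100); offset now 13 = byte 1 bit 5; 19 bits remain
Read 3: bits[13:16] width=3 -> value=0 (bin 000); offset now 16 = byte 2 bit 0; 16 bits remain
Read 4: bits[16:22] width=6 -> value=31 (bin 011111); offset now 22 = byte 2 bit 6; 10 bits remain
Read 5: bits[22:27] width=5 -> value=2 (bin 00010); offset now 27 = byte 3 bit 3; 5 bits remain
Read 6: bits[27:30] width=3 -> value=1 (bin 001); offset now 30 = byte 3 bit 6; 2 bits remain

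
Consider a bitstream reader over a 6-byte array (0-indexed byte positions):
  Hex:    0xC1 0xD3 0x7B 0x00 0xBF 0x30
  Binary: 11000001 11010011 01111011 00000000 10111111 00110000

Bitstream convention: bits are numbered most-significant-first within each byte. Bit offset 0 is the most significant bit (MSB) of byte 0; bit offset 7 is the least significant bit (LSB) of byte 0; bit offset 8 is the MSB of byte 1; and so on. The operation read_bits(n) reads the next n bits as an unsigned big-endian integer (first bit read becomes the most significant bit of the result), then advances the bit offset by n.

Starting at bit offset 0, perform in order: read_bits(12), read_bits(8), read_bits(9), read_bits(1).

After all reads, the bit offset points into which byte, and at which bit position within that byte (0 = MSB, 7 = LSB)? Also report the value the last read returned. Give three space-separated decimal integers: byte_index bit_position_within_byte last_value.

Read 1: bits[0:12] width=12 -> value=3101 (bin 110000011101); offset now 12 = byte 1 bit 4; 36 bits remain
Read 2: bits[12:20] width=8 -> value=55 (bin 00110111); offset now 20 = byte 2 bit 4; 28 bits remain
Read 3: bits[20:29] width=9 -> value=352 (bin 101100000); offset now 29 = byte 3 bit 5; 19 bits remain
Read 4: bits[29:30] width=1 -> value=0 (bin 0); offset now 30 = byte 3 bit 6; 18 bits remain

Answer: 3 6 0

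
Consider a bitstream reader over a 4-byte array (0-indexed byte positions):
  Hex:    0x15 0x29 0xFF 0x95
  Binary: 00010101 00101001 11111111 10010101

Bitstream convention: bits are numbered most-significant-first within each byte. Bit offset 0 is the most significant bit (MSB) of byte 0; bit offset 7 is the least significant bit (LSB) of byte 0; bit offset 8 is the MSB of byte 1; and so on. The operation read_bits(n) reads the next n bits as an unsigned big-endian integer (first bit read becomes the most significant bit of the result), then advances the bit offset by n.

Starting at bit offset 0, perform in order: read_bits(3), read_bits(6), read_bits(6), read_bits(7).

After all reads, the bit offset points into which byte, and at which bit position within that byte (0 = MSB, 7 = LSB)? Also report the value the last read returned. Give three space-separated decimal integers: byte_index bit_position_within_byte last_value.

Read 1: bits[0:3] width=3 -> value=0 (bin 000); offset now 3 = byte 0 bit 3; 29 bits remain
Read 2: bits[3:9] width=6 -> value=42 (bin 101010); offset now 9 = byte 1 bit 1; 23 bits remain
Read 3: bits[9:15] width=6 -> value=20 (bin 010100); offset now 15 = byte 1 bit 7; 17 bits remain
Read 4: bits[15:22] width=7 -> value=127 (bin 1111111); offset now 22 = byte 2 bit 6; 10 bits remain

Answer: 2 6 127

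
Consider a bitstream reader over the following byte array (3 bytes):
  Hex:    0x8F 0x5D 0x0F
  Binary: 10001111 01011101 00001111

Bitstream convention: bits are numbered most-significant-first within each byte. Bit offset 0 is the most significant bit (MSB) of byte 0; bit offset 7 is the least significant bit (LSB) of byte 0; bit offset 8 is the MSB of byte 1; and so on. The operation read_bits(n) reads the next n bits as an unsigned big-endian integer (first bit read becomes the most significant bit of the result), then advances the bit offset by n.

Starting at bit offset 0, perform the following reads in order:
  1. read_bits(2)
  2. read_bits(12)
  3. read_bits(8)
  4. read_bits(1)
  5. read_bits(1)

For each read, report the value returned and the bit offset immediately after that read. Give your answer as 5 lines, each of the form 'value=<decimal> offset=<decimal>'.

Read 1: bits[0:2] width=2 -> value=2 (bin 10); offset now 2 = byte 0 bit 2; 22 bits remain
Read 2: bits[2:14] width=12 -> value=983 (bin 001111010111); offset now 14 = byte 1 bit 6; 10 bits remain
Read 3: bits[14:22] width=8 -> value=67 (bin 01000011); offset now 22 = byte 2 bit 6; 2 bits remain
Read 4: bits[22:23] width=1 -> value=1 (bin 1); offset now 23 = byte 2 bit 7; 1 bits remain
Read 5: bits[23:24] width=1 -> value=1 (bin 1); offset now 24 = byte 3 bit 0; 0 bits remain

Answer: value=2 offset=2
value=983 offset=14
value=67 offset=22
value=1 offset=23
value=1 offset=24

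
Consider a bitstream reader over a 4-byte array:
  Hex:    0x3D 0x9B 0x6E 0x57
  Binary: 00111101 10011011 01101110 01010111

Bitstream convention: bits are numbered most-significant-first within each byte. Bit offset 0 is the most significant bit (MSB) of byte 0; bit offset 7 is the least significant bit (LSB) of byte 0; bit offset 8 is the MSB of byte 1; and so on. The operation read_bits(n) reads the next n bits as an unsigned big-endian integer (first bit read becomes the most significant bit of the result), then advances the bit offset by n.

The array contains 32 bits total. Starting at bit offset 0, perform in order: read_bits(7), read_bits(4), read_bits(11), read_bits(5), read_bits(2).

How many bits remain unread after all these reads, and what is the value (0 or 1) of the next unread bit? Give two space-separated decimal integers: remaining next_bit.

Read 1: bits[0:7] width=7 -> value=30 (bin 0011110); offset now 7 = byte 0 bit 7; 25 bits remain
Read 2: bits[7:11] width=4 -> value=12 (bin 1100); offset now 11 = byte 1 bit 3; 21 bits remain
Read 3: bits[11:22] width=11 -> value=1755 (bin 11011011011); offset now 22 = byte 2 bit 6; 10 bits remain
Read 4: bits[22:27] width=5 -> value=18 (bin 10010); offset now 27 = byte 3 bit 3; 5 bits remain
Read 5: bits[27:29] width=2 -> value=2 (bin 10); offset now 29 = byte 3 bit 5; 3 bits remain

Answer: 3 1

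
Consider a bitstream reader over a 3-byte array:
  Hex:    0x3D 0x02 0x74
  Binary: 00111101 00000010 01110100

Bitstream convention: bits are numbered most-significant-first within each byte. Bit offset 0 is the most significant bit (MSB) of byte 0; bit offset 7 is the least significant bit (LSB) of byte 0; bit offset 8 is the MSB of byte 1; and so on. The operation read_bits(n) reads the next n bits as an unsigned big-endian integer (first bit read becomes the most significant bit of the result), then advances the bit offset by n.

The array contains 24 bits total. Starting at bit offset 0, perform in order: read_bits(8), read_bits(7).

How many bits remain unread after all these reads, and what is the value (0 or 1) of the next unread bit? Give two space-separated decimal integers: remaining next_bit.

Read 1: bits[0:8] width=8 -> value=61 (bin 00111101); offset now 8 = byte 1 bit 0; 16 bits remain
Read 2: bits[8:15] width=7 -> value=1 (bin 0000001); offset now 15 = byte 1 bit 7; 9 bits remain

Answer: 9 0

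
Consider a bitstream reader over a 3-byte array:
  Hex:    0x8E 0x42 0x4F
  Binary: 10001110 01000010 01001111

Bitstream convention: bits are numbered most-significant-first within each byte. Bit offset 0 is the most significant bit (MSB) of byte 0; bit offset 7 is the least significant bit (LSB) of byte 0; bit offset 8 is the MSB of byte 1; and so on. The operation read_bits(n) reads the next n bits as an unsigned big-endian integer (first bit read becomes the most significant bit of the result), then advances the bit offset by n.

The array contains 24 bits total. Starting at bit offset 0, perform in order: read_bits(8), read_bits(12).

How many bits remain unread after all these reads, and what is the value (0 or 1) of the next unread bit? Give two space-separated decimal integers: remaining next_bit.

Read 1: bits[0:8] width=8 -> value=142 (bin 10001110); offset now 8 = byte 1 bit 0; 16 bits remain
Read 2: bits[8:20] width=12 -> value=1060 (bin 010000100100); offset now 20 = byte 2 bit 4; 4 bits remain

Answer: 4 1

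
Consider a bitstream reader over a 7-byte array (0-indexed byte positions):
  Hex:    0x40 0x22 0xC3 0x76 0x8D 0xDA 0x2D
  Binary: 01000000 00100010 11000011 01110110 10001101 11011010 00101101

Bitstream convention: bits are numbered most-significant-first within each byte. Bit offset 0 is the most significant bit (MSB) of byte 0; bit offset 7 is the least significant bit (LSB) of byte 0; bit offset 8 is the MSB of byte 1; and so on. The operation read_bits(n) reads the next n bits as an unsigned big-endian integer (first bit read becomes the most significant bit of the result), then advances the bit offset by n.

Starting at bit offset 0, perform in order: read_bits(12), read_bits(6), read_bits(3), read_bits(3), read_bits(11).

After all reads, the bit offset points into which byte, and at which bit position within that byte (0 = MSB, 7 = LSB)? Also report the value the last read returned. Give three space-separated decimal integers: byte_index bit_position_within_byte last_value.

Read 1: bits[0:12] width=12 -> value=1026 (bin 010000000010); offset now 12 = byte 1 bit 4; 44 bits remain
Read 2: bits[12:18] width=6 -> value=11 (bin 001011); offset now 18 = byte 2 bit 2; 38 bits remain
Read 3: bits[18:21] width=3 -> value=0 (bin 000); offset now 21 = byte 2 bit 5; 35 bits remain
Read 4: bits[21:24] width=3 -> value=3 (bin 011); offset now 24 = byte 3 bit 0; 32 bits remain
Read 5: bits[24:35] width=11 -> value=948 (bin 01110110100); offset now 35 = byte 4 bit 3; 21 bits remain

Answer: 4 3 948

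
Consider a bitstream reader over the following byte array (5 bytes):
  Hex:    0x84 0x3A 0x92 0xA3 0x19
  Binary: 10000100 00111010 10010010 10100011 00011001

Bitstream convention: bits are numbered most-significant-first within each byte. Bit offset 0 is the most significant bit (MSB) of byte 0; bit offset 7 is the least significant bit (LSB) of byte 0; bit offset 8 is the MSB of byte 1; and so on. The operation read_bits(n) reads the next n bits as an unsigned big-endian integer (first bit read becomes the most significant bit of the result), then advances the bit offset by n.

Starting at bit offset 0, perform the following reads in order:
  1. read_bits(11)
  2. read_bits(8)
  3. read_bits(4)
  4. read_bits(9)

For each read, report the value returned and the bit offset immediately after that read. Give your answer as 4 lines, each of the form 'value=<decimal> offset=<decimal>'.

Read 1: bits[0:11] width=11 -> value=1057 (bin 10000100001); offset now 11 = byte 1 bit 3; 29 bits remain
Read 2: bits[11:19] width=8 -> value=212 (bin 11010100); offset now 19 = byte 2 bit 3; 21 bits remain
Read 3: bits[19:23] width=4 -> value=9 (bin 1001); offset now 23 = byte 2 bit 7; 17 bits remain
Read 4: bits[23:32] width=9 -> value=163 (bin 010100011); offset now 32 = byte 4 bit 0; 8 bits remain

Answer: value=1057 offset=11
value=212 offset=19
value=9 offset=23
value=163 offset=32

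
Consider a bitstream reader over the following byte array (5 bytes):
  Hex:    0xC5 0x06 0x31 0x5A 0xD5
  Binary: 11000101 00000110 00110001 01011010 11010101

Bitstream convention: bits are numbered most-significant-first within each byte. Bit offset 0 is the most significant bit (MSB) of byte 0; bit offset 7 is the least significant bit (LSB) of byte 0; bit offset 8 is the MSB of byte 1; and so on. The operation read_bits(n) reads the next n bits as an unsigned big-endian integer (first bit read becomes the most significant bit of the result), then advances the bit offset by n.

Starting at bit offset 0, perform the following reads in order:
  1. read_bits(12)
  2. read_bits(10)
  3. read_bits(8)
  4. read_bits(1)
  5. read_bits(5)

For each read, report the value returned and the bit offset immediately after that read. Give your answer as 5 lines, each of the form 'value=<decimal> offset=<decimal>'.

Answer: value=3152 offset=12
value=396 offset=22
value=86 offset=30
value=1 offset=31
value=13 offset=36

Derivation:
Read 1: bits[0:12] width=12 -> value=3152 (bin 110001010000); offset now 12 = byte 1 bit 4; 28 bits remain
Read 2: bits[12:22] width=10 -> value=396 (bin 0110001100); offset now 22 = byte 2 bit 6; 18 bits remain
Read 3: bits[22:30] width=8 -> value=86 (bin 01010110); offset now 30 = byte 3 bit 6; 10 bits remain
Read 4: bits[30:31] width=1 -> value=1 (bin 1); offset now 31 = byte 3 bit 7; 9 bits remain
Read 5: bits[31:36] width=5 -> value=13 (bin 01101); offset now 36 = byte 4 bit 4; 4 bits remain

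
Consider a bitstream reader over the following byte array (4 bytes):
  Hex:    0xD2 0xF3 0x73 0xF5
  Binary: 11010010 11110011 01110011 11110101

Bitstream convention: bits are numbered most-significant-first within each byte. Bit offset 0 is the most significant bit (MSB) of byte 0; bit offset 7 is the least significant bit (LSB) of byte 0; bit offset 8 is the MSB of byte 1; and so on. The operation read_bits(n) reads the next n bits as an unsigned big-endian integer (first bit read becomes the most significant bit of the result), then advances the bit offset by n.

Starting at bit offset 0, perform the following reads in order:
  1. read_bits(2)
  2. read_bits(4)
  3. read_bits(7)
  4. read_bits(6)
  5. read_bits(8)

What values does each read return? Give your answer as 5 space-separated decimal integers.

Answer: 3 4 94 27 159

Derivation:
Read 1: bits[0:2] width=2 -> value=3 (bin 11); offset now 2 = byte 0 bit 2; 30 bits remain
Read 2: bits[2:6] width=4 -> value=4 (bin 0100); offset now 6 = byte 0 bit 6; 26 bits remain
Read 3: bits[6:13] width=7 -> value=94 (bin 1011110); offset now 13 = byte 1 bit 5; 19 bits remain
Read 4: bits[13:19] width=6 -> value=27 (bin 011011); offset now 19 = byte 2 bit 3; 13 bits remain
Read 5: bits[19:27] width=8 -> value=159 (bin 10011111); offset now 27 = byte 3 bit 3; 5 bits remain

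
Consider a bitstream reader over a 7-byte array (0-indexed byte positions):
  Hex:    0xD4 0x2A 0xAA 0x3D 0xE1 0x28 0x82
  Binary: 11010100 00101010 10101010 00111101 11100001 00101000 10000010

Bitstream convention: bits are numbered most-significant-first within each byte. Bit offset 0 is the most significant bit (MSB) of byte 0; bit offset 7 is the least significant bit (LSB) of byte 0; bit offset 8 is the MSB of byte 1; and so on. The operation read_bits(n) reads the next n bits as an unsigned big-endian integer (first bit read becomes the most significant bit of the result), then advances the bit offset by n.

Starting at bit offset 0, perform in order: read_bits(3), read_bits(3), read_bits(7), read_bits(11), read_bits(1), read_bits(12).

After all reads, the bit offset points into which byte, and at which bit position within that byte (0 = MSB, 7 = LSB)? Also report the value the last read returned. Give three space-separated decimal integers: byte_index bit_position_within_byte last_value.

Answer: 4 5 1980

Derivation:
Read 1: bits[0:3] width=3 -> value=6 (bin 110); offset now 3 = byte 0 bit 3; 53 bits remain
Read 2: bits[3:6] width=3 -> value=5 (bin 101); offset now 6 = byte 0 bit 6; 50 bits remain
Read 3: bits[6:13] width=7 -> value=5 (bin 0000101); offset now 13 = byte 1 bit 5; 43 bits remain
Read 4: bits[13:24] width=11 -> value=682 (bin 01010101010); offset now 24 = byte 3 bit 0; 32 bits remain
Read 5: bits[24:25] width=1 -> value=0 (bin 0); offset now 25 = byte 3 bit 1; 31 bits remain
Read 6: bits[25:37] width=12 -> value=1980 (bin 011110111100); offset now 37 = byte 4 bit 5; 19 bits remain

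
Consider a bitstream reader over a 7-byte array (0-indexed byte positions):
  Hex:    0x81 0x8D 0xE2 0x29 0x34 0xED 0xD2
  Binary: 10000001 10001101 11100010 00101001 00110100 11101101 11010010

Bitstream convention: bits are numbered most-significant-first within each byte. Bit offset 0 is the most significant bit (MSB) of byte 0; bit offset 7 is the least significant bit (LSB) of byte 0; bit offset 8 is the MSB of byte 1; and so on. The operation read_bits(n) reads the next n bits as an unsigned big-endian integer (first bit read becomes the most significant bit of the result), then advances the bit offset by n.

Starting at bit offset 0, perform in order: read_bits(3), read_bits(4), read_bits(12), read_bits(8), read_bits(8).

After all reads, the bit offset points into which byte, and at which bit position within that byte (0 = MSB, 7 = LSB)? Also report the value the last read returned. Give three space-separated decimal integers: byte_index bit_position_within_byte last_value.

Answer: 4 3 73

Derivation:
Read 1: bits[0:3] width=3 -> value=4 (bin 100); offset now 3 = byte 0 bit 3; 53 bits remain
Read 2: bits[3:7] width=4 -> value=0 (bin 0000); offset now 7 = byte 0 bit 7; 49 bits remain
Read 3: bits[7:19] width=12 -> value=3183 (bin 110001101111); offset now 19 = byte 2 bit 3; 37 bits remain
Read 4: bits[19:27] width=8 -> value=17 (bin 00010001); offset now 27 = byte 3 bit 3; 29 bits remain
Read 5: bits[27:35] width=8 -> value=73 (bin 01001001); offset now 35 = byte 4 bit 3; 21 bits remain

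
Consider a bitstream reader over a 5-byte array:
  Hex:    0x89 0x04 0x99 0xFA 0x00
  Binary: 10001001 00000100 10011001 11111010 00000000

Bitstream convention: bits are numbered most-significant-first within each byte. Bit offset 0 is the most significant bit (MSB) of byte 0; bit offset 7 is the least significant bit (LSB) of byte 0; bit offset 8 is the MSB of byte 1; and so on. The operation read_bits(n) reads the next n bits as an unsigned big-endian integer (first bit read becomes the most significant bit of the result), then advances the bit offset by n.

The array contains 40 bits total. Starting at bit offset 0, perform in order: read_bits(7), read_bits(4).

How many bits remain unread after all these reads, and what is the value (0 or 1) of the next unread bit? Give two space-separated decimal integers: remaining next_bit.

Read 1: bits[0:7] width=7 -> value=68 (bin 1000100); offset now 7 = byte 0 bit 7; 33 bits remain
Read 2: bits[7:11] width=4 -> value=8 (bin 1000); offset now 11 = byte 1 bit 3; 29 bits remain

Answer: 29 0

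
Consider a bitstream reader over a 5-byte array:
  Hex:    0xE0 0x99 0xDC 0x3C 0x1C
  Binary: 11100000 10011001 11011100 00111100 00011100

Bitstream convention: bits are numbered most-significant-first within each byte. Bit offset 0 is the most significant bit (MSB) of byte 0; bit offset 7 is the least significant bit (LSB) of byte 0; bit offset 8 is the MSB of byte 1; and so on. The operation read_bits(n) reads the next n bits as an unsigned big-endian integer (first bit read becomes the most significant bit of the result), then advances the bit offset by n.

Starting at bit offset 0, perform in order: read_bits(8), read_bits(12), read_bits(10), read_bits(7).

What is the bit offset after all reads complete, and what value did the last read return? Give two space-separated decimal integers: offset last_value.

Read 1: bits[0:8] width=8 -> value=224 (bin 11100000); offset now 8 = byte 1 bit 0; 32 bits remain
Read 2: bits[8:20] width=12 -> value=2461 (bin 100110011101); offset now 20 = byte 2 bit 4; 20 bits remain
Read 3: bits[20:30] width=10 -> value=783 (bin 1100001111); offset now 30 = byte 3 bit 6; 10 bits remain
Read 4: bits[30:37] width=7 -> value=3 (bin 0000011); offset now 37 = byte 4 bit 5; 3 bits remain

Answer: 37 3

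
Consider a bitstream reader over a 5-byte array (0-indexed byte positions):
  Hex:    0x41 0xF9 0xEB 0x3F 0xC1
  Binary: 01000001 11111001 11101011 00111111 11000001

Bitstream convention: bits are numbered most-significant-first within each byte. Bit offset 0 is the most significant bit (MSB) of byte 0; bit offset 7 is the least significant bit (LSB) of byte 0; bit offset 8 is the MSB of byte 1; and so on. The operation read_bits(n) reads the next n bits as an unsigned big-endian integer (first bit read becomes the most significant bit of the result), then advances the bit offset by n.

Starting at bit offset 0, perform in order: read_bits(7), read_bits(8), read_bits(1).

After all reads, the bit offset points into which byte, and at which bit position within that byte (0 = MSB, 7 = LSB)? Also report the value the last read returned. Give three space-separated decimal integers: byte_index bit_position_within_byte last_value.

Answer: 2 0 1

Derivation:
Read 1: bits[0:7] width=7 -> value=32 (bin 0100000); offset now 7 = byte 0 bit 7; 33 bits remain
Read 2: bits[7:15] width=8 -> value=252 (bin 11111100); offset now 15 = byte 1 bit 7; 25 bits remain
Read 3: bits[15:16] width=1 -> value=1 (bin 1); offset now 16 = byte 2 bit 0; 24 bits remain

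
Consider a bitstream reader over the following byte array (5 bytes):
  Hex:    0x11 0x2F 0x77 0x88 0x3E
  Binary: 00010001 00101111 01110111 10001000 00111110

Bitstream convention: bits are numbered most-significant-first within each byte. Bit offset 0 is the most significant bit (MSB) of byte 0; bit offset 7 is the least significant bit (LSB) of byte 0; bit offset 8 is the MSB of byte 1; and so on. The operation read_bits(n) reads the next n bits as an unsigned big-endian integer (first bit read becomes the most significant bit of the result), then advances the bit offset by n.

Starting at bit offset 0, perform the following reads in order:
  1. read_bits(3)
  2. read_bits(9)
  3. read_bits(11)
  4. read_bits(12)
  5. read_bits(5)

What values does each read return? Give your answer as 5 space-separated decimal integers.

Answer: 0 274 1979 3137 30

Derivation:
Read 1: bits[0:3] width=3 -> value=0 (bin 000); offset now 3 = byte 0 bit 3; 37 bits remain
Read 2: bits[3:12] width=9 -> value=274 (bin 100010010); offset now 12 = byte 1 bit 4; 28 bits remain
Read 3: bits[12:23] width=11 -> value=1979 (bin 11110111011); offset now 23 = byte 2 bit 7; 17 bits remain
Read 4: bits[23:35] width=12 -> value=3137 (bin 110001000001); offset now 35 = byte 4 bit 3; 5 bits remain
Read 5: bits[35:40] width=5 -> value=30 (bin 11110); offset now 40 = byte 5 bit 0; 0 bits remain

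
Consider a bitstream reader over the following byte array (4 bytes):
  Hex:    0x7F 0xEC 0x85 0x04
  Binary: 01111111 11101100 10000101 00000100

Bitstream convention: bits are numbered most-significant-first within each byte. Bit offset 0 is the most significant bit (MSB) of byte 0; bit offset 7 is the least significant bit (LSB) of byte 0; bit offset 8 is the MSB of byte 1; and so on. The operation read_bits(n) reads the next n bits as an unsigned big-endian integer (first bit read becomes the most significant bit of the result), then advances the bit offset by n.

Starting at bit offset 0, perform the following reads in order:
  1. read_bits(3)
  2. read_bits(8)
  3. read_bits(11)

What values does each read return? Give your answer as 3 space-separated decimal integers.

Read 1: bits[0:3] width=3 -> value=3 (bin 011); offset now 3 = byte 0 bit 3; 29 bits remain
Read 2: bits[3:11] width=8 -> value=255 (bin 11111111); offset now 11 = byte 1 bit 3; 21 bits remain
Read 3: bits[11:22] width=11 -> value=801 (bin 01100100001); offset now 22 = byte 2 bit 6; 10 bits remain

Answer: 3 255 801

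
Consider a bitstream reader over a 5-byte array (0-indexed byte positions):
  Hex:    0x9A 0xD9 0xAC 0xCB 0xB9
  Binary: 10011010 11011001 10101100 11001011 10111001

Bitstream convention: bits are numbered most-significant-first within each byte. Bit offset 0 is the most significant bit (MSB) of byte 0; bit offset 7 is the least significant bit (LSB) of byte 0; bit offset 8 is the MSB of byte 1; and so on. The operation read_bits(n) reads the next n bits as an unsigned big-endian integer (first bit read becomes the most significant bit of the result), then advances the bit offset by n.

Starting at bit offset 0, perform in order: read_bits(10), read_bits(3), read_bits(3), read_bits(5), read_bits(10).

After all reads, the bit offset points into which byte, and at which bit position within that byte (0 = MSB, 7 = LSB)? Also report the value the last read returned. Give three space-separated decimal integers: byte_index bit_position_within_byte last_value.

Answer: 3 7 613

Derivation:
Read 1: bits[0:10] width=10 -> value=619 (bin 1001101011); offset now 10 = byte 1 bit 2; 30 bits remain
Read 2: bits[10:13] width=3 -> value=3 (bin 011); offset now 13 = byte 1 bit 5; 27 bits remain
Read 3: bits[13:16] width=3 -> value=1 (bin 001); offset now 16 = byte 2 bit 0; 24 bits remain
Read 4: bits[16:21] width=5 -> value=21 (bin 10101); offset now 21 = byte 2 bit 5; 19 bits remain
Read 5: bits[21:31] width=10 -> value=613 (bin 1001100101); offset now 31 = byte 3 bit 7; 9 bits remain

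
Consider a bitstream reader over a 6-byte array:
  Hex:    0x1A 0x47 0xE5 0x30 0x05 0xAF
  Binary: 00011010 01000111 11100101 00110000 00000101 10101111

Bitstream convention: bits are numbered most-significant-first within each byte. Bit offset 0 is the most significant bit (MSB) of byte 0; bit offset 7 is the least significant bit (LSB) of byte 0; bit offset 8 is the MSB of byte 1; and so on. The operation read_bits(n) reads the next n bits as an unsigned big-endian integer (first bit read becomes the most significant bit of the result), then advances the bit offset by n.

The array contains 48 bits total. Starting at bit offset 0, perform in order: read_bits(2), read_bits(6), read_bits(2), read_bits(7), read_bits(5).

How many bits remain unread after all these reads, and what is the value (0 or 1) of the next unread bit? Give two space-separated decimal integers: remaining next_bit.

Read 1: bits[0:2] width=2 -> value=0 (bin 00); offset now 2 = byte 0 bit 2; 46 bits remain
Read 2: bits[2:8] width=6 -> value=26 (bin 011010); offset now 8 = byte 1 bit 0; 40 bits remain
Read 3: bits[8:10] width=2 -> value=1 (bin 01); offset now 10 = byte 1 bit 2; 38 bits remain
Read 4: bits[10:17] width=7 -> value=15 (bin 0001111); offset now 17 = byte 2 bit 1; 31 bits remain
Read 5: bits[17:22] width=5 -> value=25 (bin 11001); offset now 22 = byte 2 bit 6; 26 bits remain

Answer: 26 0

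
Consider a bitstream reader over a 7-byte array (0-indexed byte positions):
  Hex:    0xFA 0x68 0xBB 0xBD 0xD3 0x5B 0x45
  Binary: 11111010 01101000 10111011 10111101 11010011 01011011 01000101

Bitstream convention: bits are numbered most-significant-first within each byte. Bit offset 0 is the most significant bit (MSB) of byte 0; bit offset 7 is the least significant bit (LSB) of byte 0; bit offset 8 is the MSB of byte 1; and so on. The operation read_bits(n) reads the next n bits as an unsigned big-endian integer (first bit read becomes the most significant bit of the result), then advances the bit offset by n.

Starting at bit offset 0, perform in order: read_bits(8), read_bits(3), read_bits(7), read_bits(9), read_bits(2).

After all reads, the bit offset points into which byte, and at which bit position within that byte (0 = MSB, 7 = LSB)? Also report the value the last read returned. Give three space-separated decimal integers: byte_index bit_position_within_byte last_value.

Read 1: bits[0:8] width=8 -> value=250 (bin 11111010); offset now 8 = byte 1 bit 0; 48 bits remain
Read 2: bits[8:11] width=3 -> value=3 (bin 011); offset now 11 = byte 1 bit 3; 45 bits remain
Read 3: bits[11:18] width=7 -> value=34 (bin 0100010); offset now 18 = byte 2 bit 2; 38 bits remain
Read 4: bits[18:27] width=9 -> value=477 (bin 111011101); offset now 27 = byte 3 bit 3; 29 bits remain
Read 5: bits[27:29] width=2 -> value=3 (bin 11); offset now 29 = byte 3 bit 5; 27 bits remain

Answer: 3 5 3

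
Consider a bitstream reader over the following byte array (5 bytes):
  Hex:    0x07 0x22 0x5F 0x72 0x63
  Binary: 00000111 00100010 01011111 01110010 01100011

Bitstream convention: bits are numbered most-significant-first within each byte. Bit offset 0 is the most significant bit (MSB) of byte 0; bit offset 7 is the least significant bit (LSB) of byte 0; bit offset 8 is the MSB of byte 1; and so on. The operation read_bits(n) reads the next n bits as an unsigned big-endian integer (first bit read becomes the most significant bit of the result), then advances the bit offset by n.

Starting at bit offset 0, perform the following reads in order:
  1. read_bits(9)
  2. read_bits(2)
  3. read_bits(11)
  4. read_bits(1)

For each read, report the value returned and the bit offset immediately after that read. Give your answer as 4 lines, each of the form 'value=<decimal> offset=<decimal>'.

Read 1: bits[0:9] width=9 -> value=14 (bin 000001110); offset now 9 = byte 1 bit 1; 31 bits remain
Read 2: bits[9:11] width=2 -> value=1 (bin 01); offset now 11 = byte 1 bit 3; 29 bits remain
Read 3: bits[11:22] width=11 -> value=151 (bin 00010010111); offset now 22 = byte 2 bit 6; 18 bits remain
Read 4: bits[22:23] width=1 -> value=1 (bin 1); offset now 23 = byte 2 bit 7; 17 bits remain

Answer: value=14 offset=9
value=1 offset=11
value=151 offset=22
value=1 offset=23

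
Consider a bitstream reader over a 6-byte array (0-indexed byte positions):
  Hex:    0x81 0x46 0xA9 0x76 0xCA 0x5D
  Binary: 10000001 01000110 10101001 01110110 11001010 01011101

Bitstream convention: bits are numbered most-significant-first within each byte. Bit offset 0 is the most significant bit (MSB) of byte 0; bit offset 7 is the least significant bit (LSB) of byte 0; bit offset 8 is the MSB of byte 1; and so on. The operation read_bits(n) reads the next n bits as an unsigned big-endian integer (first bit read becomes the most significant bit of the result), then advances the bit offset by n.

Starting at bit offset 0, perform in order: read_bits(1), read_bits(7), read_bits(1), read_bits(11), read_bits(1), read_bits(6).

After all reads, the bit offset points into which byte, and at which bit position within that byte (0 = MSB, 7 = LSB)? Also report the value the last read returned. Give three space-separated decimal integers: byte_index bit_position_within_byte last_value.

Answer: 3 3 11

Derivation:
Read 1: bits[0:1] width=1 -> value=1 (bin 1); offset now 1 = byte 0 bit 1; 47 bits remain
Read 2: bits[1:8] width=7 -> value=1 (bin 0000001); offset now 8 = byte 1 bit 0; 40 bits remain
Read 3: bits[8:9] width=1 -> value=0 (bin 0); offset now 9 = byte 1 bit 1; 39 bits remain
Read 4: bits[9:20] width=11 -> value=1130 (bin 10001101010); offset now 20 = byte 2 bit 4; 28 bits remain
Read 5: bits[20:21] width=1 -> value=1 (bin 1); offset now 21 = byte 2 bit 5; 27 bits remain
Read 6: bits[21:27] width=6 -> value=11 (bin 001011); offset now 27 = byte 3 bit 3; 21 bits remain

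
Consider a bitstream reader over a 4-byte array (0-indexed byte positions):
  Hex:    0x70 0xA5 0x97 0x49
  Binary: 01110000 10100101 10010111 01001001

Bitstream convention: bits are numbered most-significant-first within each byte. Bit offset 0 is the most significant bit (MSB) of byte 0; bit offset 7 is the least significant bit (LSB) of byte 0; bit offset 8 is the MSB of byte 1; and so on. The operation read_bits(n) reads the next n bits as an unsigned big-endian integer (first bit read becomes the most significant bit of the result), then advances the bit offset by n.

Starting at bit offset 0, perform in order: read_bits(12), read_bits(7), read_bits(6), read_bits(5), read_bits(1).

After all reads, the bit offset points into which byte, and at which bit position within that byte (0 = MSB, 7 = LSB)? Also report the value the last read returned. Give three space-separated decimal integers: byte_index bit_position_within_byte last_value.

Answer: 3 7 0

Derivation:
Read 1: bits[0:12] width=12 -> value=1802 (bin 011100001010); offset now 12 = byte 1 bit 4; 20 bits remain
Read 2: bits[12:19] width=7 -> value=44 (bin 0101100); offset now 19 = byte 2 bit 3; 13 bits remain
Read 3: bits[19:25] width=6 -> value=46 (bin 101110); offset now 25 = byte 3 bit 1; 7 bits remain
Read 4: bits[25:30] width=5 -> value=18 (bin 10010); offset now 30 = byte 3 bit 6; 2 bits remain
Read 5: bits[30:31] width=1 -> value=0 (bin 0); offset now 31 = byte 3 bit 7; 1 bits remain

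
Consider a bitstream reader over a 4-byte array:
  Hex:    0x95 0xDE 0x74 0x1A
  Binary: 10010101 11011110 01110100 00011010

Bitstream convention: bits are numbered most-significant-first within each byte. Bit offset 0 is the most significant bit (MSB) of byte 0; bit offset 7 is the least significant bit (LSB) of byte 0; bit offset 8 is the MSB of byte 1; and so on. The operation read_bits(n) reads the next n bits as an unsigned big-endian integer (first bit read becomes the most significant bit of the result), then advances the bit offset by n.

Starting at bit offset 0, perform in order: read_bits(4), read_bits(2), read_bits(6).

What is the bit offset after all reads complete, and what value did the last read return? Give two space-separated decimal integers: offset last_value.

Read 1: bits[0:4] width=4 -> value=9 (bin 1001); offset now 4 = byte 0 bit 4; 28 bits remain
Read 2: bits[4:6] width=2 -> value=1 (bin 01); offset now 6 = byte 0 bit 6; 26 bits remain
Read 3: bits[6:12] width=6 -> value=29 (bin 011101); offset now 12 = byte 1 bit 4; 20 bits remain

Answer: 12 29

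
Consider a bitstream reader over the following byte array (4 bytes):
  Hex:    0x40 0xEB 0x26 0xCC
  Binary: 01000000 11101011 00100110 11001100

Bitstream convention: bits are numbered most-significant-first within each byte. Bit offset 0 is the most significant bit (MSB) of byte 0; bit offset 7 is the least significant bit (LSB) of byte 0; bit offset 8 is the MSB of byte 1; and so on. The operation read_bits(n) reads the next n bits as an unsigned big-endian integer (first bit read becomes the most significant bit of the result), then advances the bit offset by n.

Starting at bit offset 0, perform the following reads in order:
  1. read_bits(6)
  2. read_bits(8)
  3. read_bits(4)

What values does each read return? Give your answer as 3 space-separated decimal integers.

Answer: 16 58 12

Derivation:
Read 1: bits[0:6] width=6 -> value=16 (bin 010000); offset now 6 = byte 0 bit 6; 26 bits remain
Read 2: bits[6:14] width=8 -> value=58 (bin 00111010); offset now 14 = byte 1 bit 6; 18 bits remain
Read 3: bits[14:18] width=4 -> value=12 (bin 1100); offset now 18 = byte 2 bit 2; 14 bits remain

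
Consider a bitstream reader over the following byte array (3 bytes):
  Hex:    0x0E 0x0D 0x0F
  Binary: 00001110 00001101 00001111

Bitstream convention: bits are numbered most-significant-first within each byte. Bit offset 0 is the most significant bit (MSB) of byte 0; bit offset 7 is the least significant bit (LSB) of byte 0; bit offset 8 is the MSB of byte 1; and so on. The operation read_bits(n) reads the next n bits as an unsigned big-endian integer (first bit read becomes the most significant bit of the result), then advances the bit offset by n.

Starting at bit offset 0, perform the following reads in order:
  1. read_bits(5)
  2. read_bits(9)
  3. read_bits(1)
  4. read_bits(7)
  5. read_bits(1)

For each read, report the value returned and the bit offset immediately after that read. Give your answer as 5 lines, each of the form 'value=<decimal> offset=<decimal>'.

Answer: value=1 offset=5
value=387 offset=14
value=0 offset=15
value=67 offset=22
value=1 offset=23

Derivation:
Read 1: bits[0:5] width=5 -> value=1 (bin 00001); offset now 5 = byte 0 bit 5; 19 bits remain
Read 2: bits[5:14] width=9 -> value=387 (bin 110000011); offset now 14 = byte 1 bit 6; 10 bits remain
Read 3: bits[14:15] width=1 -> value=0 (bin 0); offset now 15 = byte 1 bit 7; 9 bits remain
Read 4: bits[15:22] width=7 -> value=67 (bin 1000011); offset now 22 = byte 2 bit 6; 2 bits remain
Read 5: bits[22:23] width=1 -> value=1 (bin 1); offset now 23 = byte 2 bit 7; 1 bits remain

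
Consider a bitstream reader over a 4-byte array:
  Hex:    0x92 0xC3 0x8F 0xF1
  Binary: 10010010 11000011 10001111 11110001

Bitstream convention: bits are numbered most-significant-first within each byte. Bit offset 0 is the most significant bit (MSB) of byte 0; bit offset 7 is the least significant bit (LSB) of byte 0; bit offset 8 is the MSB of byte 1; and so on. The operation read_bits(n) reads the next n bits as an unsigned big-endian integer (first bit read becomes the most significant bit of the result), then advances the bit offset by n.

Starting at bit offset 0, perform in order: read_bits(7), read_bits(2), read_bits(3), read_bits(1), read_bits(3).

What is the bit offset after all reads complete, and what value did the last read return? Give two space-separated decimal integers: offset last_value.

Answer: 16 3

Derivation:
Read 1: bits[0:7] width=7 -> value=73 (bin 1001001); offset now 7 = byte 0 bit 7; 25 bits remain
Read 2: bits[7:9] width=2 -> value=1 (bin 01); offset now 9 = byte 1 bit 1; 23 bits remain
Read 3: bits[9:12] width=3 -> value=4 (bin 100); offset now 12 = byte 1 bit 4; 20 bits remain
Read 4: bits[12:13] width=1 -> value=0 (bin 0); offset now 13 = byte 1 bit 5; 19 bits remain
Read 5: bits[13:16] width=3 -> value=3 (bin 011); offset now 16 = byte 2 bit 0; 16 bits remain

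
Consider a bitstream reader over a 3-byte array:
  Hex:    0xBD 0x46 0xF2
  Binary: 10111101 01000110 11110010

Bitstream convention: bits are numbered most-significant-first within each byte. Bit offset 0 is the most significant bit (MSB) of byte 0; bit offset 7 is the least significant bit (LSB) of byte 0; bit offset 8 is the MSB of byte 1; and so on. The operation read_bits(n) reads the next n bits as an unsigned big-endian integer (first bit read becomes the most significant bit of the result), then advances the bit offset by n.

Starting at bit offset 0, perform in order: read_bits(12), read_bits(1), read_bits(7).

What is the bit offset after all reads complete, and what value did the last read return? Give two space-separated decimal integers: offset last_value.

Answer: 20 111

Derivation:
Read 1: bits[0:12] width=12 -> value=3028 (bin 101111010100); offset now 12 = byte 1 bit 4; 12 bits remain
Read 2: bits[12:13] width=1 -> value=0 (bin 0); offset now 13 = byte 1 bit 5; 11 bits remain
Read 3: bits[13:20] width=7 -> value=111 (bin 1101111); offset now 20 = byte 2 bit 4; 4 bits remain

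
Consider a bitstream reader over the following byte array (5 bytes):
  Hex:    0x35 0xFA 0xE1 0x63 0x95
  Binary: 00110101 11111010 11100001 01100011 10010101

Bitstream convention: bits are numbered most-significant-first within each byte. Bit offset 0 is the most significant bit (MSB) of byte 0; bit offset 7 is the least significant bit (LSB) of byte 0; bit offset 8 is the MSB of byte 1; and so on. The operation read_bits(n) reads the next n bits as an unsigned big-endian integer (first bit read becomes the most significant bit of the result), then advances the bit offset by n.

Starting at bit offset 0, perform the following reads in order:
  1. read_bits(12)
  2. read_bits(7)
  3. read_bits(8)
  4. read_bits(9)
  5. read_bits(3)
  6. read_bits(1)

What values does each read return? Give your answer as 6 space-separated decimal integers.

Read 1: bits[0:12] width=12 -> value=863 (bin 001101011111); offset now 12 = byte 1 bit 4; 28 bits remain
Read 2: bits[12:19] width=7 -> value=87 (bin 1010111); offset now 19 = byte 2 bit 3; 21 bits remain
Read 3: bits[19:27] width=8 -> value=11 (bin 00001011); offset now 27 = byte 3 bit 3; 13 bits remain
Read 4: bits[27:36] width=9 -> value=57 (bin 000111001); offset now 36 = byte 4 bit 4; 4 bits remain
Read 5: bits[36:39] width=3 -> value=2 (bin 010); offset now 39 = byte 4 bit 7; 1 bits remain
Read 6: bits[39:40] width=1 -> value=1 (bin 1); offset now 40 = byte 5 bit 0; 0 bits remain

Answer: 863 87 11 57 2 1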